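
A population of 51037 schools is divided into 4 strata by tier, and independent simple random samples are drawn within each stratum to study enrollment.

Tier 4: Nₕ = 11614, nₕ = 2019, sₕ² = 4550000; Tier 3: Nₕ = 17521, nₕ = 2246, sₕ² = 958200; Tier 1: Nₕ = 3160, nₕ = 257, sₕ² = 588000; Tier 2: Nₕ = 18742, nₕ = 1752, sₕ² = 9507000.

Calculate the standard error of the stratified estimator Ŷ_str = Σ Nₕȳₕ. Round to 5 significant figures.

Var(Ŷ_str) = Σₕ Nₕ²(1 − fₕ)sₕ²/nₕ.
Tier 4: 11614²·(1 − 2019/11614)·4550000/2019 = 2.511319 × 10^11.
Tier 3: 17521²·(1 − 2246/17521)·958200/2246 = 1.1417908 × 10^11.
Tier 1: 3160²·(1 − 257/3160)·588000/257 = 2.0988351 × 10^10.
Tier 2: 18742²·(1 − 1752/18742)·9507000/1752 = 1.7279004 × 10^12.
Sum = 2.1141997 × 10^12.
SE = √(2.1141997 × 10^12) = 1.4540 × 10^6.

1.4540 × 10^6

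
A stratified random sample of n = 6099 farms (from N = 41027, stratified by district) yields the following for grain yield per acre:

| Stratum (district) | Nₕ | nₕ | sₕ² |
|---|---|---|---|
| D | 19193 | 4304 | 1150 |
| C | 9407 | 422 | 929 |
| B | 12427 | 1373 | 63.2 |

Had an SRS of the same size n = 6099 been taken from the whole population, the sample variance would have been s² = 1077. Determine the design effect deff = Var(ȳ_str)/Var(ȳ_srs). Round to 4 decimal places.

Var(ȳ_str) = Σ Wₕ²(1−fₕ)sₕ²/nₕ with Wₕ = Nₕ/41027:
  D: (19193/41027)²·(1−4304/19193)·1150/4304 = 0.045362235
  C: (9407/41027)²·(1−422/9407)·929/422 = 0.11054344
  B: (12427/41027)²·(1−1373/12427)·63.2/1373 = 0.0037565812
  → Var(ȳ_str) = 0.15966226.
Var(ȳ_srs) = (1 − 6099/41027)·1077/6099 = 0.15033532.
deff = 0.15966226 / 0.15033532 = 1.0620.

1.0620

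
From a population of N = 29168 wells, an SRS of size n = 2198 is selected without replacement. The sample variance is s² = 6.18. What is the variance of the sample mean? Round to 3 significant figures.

0.00260

Under SRS without replacement, Var(ȳ) = (1 − f)·s²/n with f = n/N = 2198/29168 = 0.07535656.
Var(ȳ) = (1 − 0.07535656)·6.18/2198 = 0.92464344·0.002811647 = 0.0025997709.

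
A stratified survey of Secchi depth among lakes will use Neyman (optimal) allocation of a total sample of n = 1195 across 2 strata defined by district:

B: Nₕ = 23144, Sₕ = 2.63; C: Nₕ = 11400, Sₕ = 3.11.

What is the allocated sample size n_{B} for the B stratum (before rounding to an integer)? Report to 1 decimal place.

755.2

Neyman allocation: nₕ = n·NₕSₕ / Σⱼ NⱼSⱼ.
Σ NⱼSⱼ = 23144·2.63 + 11400·3.11 = 96322.72.
n_{B} = 1195·23144·2.63 / 96322.72 = 755.2.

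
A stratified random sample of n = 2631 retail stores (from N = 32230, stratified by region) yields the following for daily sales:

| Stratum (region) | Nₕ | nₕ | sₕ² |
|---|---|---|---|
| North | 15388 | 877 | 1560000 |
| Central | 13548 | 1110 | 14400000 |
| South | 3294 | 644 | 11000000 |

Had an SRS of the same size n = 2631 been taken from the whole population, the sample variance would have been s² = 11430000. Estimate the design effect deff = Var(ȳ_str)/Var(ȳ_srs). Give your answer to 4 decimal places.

Var(ȳ_str) = Σ Wₕ²(1−fₕ)sₕ²/nₕ with Wₕ = Nₕ/32230:
  North: (15388/32230)²·(1−877/15388)·1560000/877 = 382.37009
  Central: (13548/32230)²·(1−1110/13548)·14400000/1110 = 2104.4792
  South: (3294/32230)²·(1−644/3294)·11000000/644 = 143.53429
  → Var(ȳ_str) = 2630.3836.
Var(ȳ_srs) = (1 − 2631/32230)·11430000/2631 = 3989.7172.
deff = 2630.3836 / 3989.7172 = 0.6593.

0.6593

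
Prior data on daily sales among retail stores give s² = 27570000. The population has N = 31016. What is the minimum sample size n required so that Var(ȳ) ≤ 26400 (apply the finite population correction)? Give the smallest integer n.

1011

Without fpc, n₀ = s²/D = 27570000/26400 = 1044.3182.
With fpc, (1 − n/N)·s²/n ≤ D requires n ≥ n₀/(1 + n₀/N) = 1044.3182/(1 + 1044.3182/31016) = 1010.3011.
Rounding up, n = 1011.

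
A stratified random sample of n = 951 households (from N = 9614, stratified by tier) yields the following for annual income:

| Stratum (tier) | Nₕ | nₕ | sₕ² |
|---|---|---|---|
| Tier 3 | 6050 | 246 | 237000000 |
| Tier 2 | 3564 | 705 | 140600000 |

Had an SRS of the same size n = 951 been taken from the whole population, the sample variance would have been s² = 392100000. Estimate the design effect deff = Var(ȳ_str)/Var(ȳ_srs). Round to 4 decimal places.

1.0443

Var(ȳ_str) = Σ Wₕ²(1−fₕ)sₕ²/nₕ with Wₕ = Nₕ/9614:
  Tier 3: (6050/9614)²·(1−246/6050)·237000000/246 = 366005.64
  Tier 2: (3564/9614)²·(1−705/3564)·140600000/705 = 21985.676
  → Var(ȳ_str) = 387991.32.
Var(ȳ_srs) = (1 − 951/9614)·392100000/951 = 371518.57.
deff = 387991.32 / 371518.57 = 1.0443.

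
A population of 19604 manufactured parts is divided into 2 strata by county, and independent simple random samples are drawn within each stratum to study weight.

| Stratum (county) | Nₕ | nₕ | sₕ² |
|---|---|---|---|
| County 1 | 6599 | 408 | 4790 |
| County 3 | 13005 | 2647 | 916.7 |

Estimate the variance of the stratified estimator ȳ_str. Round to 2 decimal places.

1.37

Var(ȳ_str) = Σₕ Wₕ²(1 − fₕ)sₕ²/nₕ with Wₕ = Nₕ/N, N = 19604.
County 1: Wₕ = 0.33661498; term = 0.33661498²·(1 − 0.06182755)·4790/408 = 1.2480296.
County 3: Wₕ = 0.66338502; term = 0.66338502²·(1 − 0.20353710)·916.7/2647 = 0.12138644.
Sum = 1.369416.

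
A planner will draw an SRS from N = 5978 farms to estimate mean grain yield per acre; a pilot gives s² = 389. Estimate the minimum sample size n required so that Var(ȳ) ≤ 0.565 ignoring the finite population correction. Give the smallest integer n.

Without fpc, n₀ = s²/D = 389/0.565 = 688.4956.
Rounding up, n = 689.

689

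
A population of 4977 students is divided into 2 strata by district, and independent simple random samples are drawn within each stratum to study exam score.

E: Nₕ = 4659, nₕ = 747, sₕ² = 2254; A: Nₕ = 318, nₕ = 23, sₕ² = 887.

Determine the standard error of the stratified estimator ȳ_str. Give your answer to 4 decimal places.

Var(ȳ_str) = Σₕ Wₕ²(1 − fₕ)sₕ²/nₕ with Wₕ = Nₕ/N, N = 4977.
E: Wₕ = 0.93610609; term = 0.93610609²·(1 − 0.16033484)·2254/747 = 2.2201872.
A: Wₕ = 0.06389391; term = 0.06389391²·(1 − 0.07232704)·887/23 = 0.14605272.
Sum = 2.3662399.
SE = √(2.3662399) = 1.5383.

1.5383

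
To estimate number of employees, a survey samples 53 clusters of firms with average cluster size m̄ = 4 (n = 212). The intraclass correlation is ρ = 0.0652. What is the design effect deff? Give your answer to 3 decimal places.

deff = 1 + (4 − 1)·0.0652 = 1 + 0.1956 = 1.1956.

1.196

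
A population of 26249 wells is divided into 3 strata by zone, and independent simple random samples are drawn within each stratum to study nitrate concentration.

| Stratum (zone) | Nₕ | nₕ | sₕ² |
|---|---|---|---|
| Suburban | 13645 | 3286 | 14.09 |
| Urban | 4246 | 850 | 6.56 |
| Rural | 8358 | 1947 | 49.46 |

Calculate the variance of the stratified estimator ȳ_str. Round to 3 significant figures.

0.00302

Var(ȳ_str) = Σₕ Wₕ²(1 − fₕ)sₕ²/nₕ with Wₕ = Nₕ/N, N = 26249.
Suburban: Wₕ = 0.51982933; term = 0.51982933²·(1 − 0.24082081)·14.09/3286 = 8.7964873 × 10^-4.
Urban: Wₕ = 0.16175854; term = 0.16175854²·(1 − 0.20018841)·6.56/850 = 1.6151284 × 10^-4.
Rural: Wₕ = 0.31841213; term = 0.31841213²·(1 − 0.23295047)·49.46/1947 = 0.0019755625.
Sum = 0.0030167241.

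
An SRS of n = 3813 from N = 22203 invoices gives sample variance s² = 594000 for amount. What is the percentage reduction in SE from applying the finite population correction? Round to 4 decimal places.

8.9909

f = n/N = 3813/22203 = 0.17173355.
SE_no-fpc = √(s²/n) = 12.4813; SE_fpc = √((1−f)s²/n) = 11.359124.
Ratio = √(1−f) = 0.91009145. Reduction = 100·(1 − 0.91009145) = 8.9909%.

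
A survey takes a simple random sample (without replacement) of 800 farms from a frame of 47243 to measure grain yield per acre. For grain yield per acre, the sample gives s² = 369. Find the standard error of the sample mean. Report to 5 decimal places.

Under SRS without replacement, Var(ȳ) = (1 − f)·s²/n with f = n/N = 800/47243 = 0.01693373.
Var(ȳ) = (1 − 0.01693373)·369/800 = 0.98306627·0.46125 = 0.45343932.
SE(ȳ) = √(0.45343932) = 0.67338.

0.67338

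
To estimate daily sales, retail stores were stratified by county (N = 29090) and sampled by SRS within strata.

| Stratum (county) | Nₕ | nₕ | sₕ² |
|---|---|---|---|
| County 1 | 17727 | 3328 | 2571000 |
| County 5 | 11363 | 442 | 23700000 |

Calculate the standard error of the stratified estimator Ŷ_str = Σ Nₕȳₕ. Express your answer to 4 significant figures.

Var(Ŷ_str) = Σₕ Nₕ²(1 − fₕ)sₕ²/nₕ.
County 1: 17727²·(1 − 3328/17727)·2571000/3328 = 1.9719066 × 10^11.
County 5: 11363²·(1 − 442/11363)·23700000/442 = 6.65398 × 10^12.
Sum = 6.8511707 × 10^12.
SE = √(6.8511707 × 10^12) = 2.617 × 10^6.

2.617 × 10^6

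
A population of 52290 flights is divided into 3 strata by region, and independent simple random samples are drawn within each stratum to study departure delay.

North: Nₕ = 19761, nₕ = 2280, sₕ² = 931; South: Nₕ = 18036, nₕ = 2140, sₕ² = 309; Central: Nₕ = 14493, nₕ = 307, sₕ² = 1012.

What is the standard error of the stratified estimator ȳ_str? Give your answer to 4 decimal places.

Var(ȳ_str) = Σₕ Wₕ²(1 − fₕ)sₕ²/nₕ with Wₕ = Nₕ/N, N = 52290.
North: Wₕ = 0.37791165; term = 0.37791165²·(1 − 0.11537878)·931/2280 = 0.051588481.
South: Wₕ = 0.34492255; term = 0.34492255²·(1 − 0.11865159)·309/2140 = 0.015140336.
Central: Wₕ = 0.27716581; term = 0.27716581²·(1 − 0.02118264)·1012/307 = 0.24786951.
Sum = 0.31459833.
SE = √(0.31459833) = 0.5609.

0.5609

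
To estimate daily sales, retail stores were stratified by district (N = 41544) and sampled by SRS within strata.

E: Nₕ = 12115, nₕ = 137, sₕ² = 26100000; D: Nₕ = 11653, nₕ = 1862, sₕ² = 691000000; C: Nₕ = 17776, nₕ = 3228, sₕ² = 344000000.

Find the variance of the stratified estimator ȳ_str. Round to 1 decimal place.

Var(ȳ_str) = Σₕ Wₕ²(1 − fₕ)sₕ²/nₕ with Wₕ = Nₕ/N, N = 41544.
E: Wₕ = 0.29161852; term = 0.29161852²·(1 − 0.01130830)·26100000/137 = 16018.102.
D: Wₕ = 0.28049779; term = 0.28049779²·(1 − 0.15978718)·691000000/1862 = 24532.768.
C: Wₕ = 0.42788369; term = 0.42788369²·(1 − 0.18159316)·344000000/3228 = 15967.82.
Sum = 56518.69.

56518.7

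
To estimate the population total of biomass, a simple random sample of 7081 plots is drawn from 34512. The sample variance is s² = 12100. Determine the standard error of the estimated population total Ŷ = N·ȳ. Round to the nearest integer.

Var(Ŷ) = N²·Var(ȳ) = N²·(1 − n/N)·s²/n.
f = 7081/34512 = 0.20517501; Var(ȳ) = 0.79482499·12100/7081 = 1.3581955.
Var(Ŷ) = 34512² · 1.3581955 = 1.617717 × 10^9.
SE(Ŷ) = √(1.617717 × 10^9) = 40221.

40221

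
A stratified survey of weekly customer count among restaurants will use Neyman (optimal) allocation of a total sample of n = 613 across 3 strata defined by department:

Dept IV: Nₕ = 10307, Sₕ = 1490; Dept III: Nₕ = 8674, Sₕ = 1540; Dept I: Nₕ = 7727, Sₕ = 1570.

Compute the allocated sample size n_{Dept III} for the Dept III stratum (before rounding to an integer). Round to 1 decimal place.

Neyman allocation: nₕ = n·NₕSₕ / Σⱼ NⱼSⱼ.
Σ NⱼSⱼ = 10307·1490 + 8674·1540 + 7727·1570 = 4.084678 × 10^7.
n_{Dept III} = 613·8674·1540 / (4.084678 × 10^7) = 200.5.

200.5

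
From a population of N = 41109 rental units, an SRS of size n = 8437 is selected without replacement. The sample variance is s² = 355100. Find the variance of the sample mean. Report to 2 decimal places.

Under SRS without replacement, Var(ȳ) = (1 − f)·s²/n with f = n/N = 8437/41109 = 0.20523486.
Var(ȳ) = (1 − 0.20523486)·355100/8437 = 0.79476514·42.08842 = 33.450409.

33.45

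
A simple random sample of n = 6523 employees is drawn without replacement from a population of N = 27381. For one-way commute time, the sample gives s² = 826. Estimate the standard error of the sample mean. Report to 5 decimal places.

0.31058

Under SRS without replacement, Var(ȳ) = (1 − f)·s²/n with f = n/N = 6523/27381 = 0.23823089.
Var(ȳ) = (1 − 0.23823089)·826/6523 = 0.76176911·0.12662885 = 0.096461948.
SE(ȳ) = √(0.096461948) = 0.31058.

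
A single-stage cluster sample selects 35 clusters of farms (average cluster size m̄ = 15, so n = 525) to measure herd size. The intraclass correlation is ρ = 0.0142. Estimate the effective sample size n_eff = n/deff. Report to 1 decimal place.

deff = 1 + (15 − 1)·0.0142 = 1 + 0.1988 = 1.1988.
n_eff = 525 / 1.1988 = 437.9.

437.9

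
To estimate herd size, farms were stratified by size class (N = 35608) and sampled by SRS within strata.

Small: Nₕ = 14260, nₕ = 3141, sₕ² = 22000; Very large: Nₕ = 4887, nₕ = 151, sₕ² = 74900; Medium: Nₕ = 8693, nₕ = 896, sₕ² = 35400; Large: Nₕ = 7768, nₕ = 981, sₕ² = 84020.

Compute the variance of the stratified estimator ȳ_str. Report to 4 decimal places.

15.6037

Var(ȳ_str) = Σₕ Wₕ²(1 − fₕ)sₕ²/nₕ with Wₕ = Nₕ/N, N = 35608.
Small: Wₕ = 0.40047180; term = 0.40047180²·(1 − 0.22026648)·22000/3141 = 0.87588046.
Very large: Wₕ = 0.13724444; term = 0.13724444²·(1 − 0.03089830)·74900/151 = 9.0544847.
Medium: Wₕ = 0.24413053; term = 0.24413053²·(1 − 0.10307144)·35400/896 = 2.1120165.
Large: Wₕ = 0.21815322; term = 0.21815322²·(1 − 0.12628733)·84020/981 = 3.5612755.
Sum = 15.603657.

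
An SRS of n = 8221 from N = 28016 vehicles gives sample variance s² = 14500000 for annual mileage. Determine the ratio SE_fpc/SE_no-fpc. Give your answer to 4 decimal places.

0.8406

f = n/N = 8221/28016 = 0.29343946.
SE_no-fpc = √(s²/n) = 41.99733; SE_fpc = √((1−f)s²/n) = 35.301761.
Ratio = √(1−f) = 0.84057155.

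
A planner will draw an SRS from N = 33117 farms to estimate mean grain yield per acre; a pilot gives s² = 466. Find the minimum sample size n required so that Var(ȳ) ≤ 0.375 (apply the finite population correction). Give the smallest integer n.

Without fpc, n₀ = s²/D = 466/0.375 = 1242.6667.
With fpc, (1 − n/N)·s²/n ≤ D requires n ≥ n₀/(1 + n₀/N) = 1242.6667/(1 + 1242.6667/33117) = 1197.7239.
Rounding up, n = 1198.

1198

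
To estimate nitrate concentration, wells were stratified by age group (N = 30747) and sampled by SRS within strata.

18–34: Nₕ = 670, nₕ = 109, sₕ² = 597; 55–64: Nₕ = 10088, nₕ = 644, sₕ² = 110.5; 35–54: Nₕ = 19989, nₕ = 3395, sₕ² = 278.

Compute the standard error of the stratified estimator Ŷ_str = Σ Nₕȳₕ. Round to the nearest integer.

6750

Var(Ŷ_str) = Σₕ Nₕ²(1 − fₕ)sₕ²/nₕ.
18–34: 670²·(1 − 109/670)·597/109 = 2.0586641 × 10^6.
55–64: 10088²·(1 − 644/10088)·110.5/644 = 1.6346977 × 10^7.
35–54: 19989²·(1 − 3395/19989)·278/3395 = 2.7161089 × 10^7.
Sum = 4.556673 × 10^7.
SE = √(4.556673 × 10^7) = 6750.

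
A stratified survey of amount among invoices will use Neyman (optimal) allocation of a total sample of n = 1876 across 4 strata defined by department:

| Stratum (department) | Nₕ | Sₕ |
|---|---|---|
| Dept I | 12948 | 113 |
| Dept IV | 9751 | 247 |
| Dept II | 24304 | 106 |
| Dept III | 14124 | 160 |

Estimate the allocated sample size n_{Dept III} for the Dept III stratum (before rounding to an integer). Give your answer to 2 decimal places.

486.86

Neyman allocation: nₕ = n·NₕSₕ / Σⱼ NⱼSⱼ.
Σ NⱼSⱼ = 12948·113 + 9751·247 + 24304·106 + 14124·160 = 8.707685 × 10^6.
n_{Dept III} = 1876·14124·160 / (8.707685 × 10^6) = 486.86.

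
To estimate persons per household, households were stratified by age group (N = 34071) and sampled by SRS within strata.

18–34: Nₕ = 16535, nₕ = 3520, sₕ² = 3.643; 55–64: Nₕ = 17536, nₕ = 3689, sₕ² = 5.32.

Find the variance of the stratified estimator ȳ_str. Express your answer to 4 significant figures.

Var(ȳ_str) = Σₕ Wₕ²(1 − fₕ)sₕ²/nₕ with Wₕ = Nₕ/N, N = 34071.
18–34: Wₕ = 0.48531009; term = 0.48531009²·(1 − 0.21288177)·3.643/3520 = 1.9186472 × 10^-4.
55–64: Wₕ = 0.51468991; term = 0.51468991²·(1 − 0.21036724)·5.32/3689 = 3.0166119 × 10^-4.
Sum = 4.9352591 × 10^-4.

4.935 × 10^-4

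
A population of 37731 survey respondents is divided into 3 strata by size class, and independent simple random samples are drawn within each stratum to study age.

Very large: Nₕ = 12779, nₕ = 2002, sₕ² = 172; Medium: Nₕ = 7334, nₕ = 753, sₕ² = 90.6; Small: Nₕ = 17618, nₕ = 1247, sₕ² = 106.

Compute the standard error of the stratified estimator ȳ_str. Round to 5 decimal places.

0.17208

Var(ȳ_str) = Σₕ Wₕ²(1 − fₕ)sₕ²/nₕ with Wₕ = Nₕ/N, N = 37731.
Very large: Wₕ = 0.33868702; term = 0.33868702²·(1 − 0.15666328)·172/2002 = 0.0083111763.
Medium: Wₕ = 0.19437598; term = 0.19437598²·(1 − 0.10267248)·90.6/753 = 0.0040791473.
Small: Wₕ = 0.46693700; term = 0.46693700²·(1 − 0.07077988)·106/1247 = 0.017221643.
Sum = 0.029611967.
SE = √(0.029611967) = 0.17208.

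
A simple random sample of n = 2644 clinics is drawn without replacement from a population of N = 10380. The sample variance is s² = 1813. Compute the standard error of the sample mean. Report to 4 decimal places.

Under SRS without replacement, Var(ȳ) = (1 − f)·s²/n with f = n/N = 2644/10380 = 0.25472062.
Var(ȳ) = (1 − 0.25472062)·1813/2644 = 0.74527938·0.68570348 = 0.51104067.
SE(ȳ) = √(0.51104067) = 0.7149.

0.7149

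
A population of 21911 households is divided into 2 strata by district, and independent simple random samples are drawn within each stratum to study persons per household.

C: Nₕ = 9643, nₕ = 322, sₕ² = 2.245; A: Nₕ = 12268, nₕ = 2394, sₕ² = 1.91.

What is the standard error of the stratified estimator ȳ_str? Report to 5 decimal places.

0.03882

Var(ȳ_str) = Σₕ Wₕ²(1 − fₕ)sₕ²/nₕ with Wₕ = Nₕ/N, N = 21911.
C: Wₕ = 0.44009858; term = 0.44009858²·(1 − 0.03339210)·2.245/322 = 0.0013053012.
A: Wₕ = 0.55990142; term = 0.55990142²·(1 − 0.19514183)·1.91/2394 = 2.0130368 × 10^-4.
Sum = 0.0015066049.
SE = √(0.0015066049) = 0.03882.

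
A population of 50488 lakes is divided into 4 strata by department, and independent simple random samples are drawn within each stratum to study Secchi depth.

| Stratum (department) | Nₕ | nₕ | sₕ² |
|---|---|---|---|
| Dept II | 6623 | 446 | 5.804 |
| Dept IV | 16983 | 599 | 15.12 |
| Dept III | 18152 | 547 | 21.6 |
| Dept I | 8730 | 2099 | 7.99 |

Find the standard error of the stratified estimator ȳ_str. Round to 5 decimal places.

Var(ȳ_str) = Σₕ Wₕ²(1 − fₕ)sₕ²/nₕ with Wₕ = Nₕ/N, N = 50488.
Dept II: Wₕ = 0.13117969; term = 0.13117969²·(1 − 0.06734108)·5.804/446 = 2.0885677 × 10^-4.
Dept IV: Wₕ = 0.33637696; term = 0.33637696²·(1 − 0.03527056)·15.12/599 = 0.0027553894.
Dept III: Wₕ = 0.35953098; term = 0.35953098²·(1 − 0.03013442)·21.6/547 = 0.0049505175.
Dept I: Wₕ = 0.17291238; term = 0.17291238²·(1 − 0.24043528)·7.99/2099 = 8.6447269 × 10^-5.
Sum = 0.0080012109.
SE = √(0.0080012109) = 0.08945.

0.08945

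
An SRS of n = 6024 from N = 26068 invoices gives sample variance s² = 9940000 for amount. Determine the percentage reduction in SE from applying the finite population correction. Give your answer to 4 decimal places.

f = n/N = 6024/26068 = 0.23108792.
SE_no-fpc = √(s²/n) = 40.621009; SE_fpc = √((1−f)s²/n) = 35.619601.
Ratio = √(1−f) = 0.87687632. Reduction = 100·(1 − 0.87687632) = 12.3124%.

12.3124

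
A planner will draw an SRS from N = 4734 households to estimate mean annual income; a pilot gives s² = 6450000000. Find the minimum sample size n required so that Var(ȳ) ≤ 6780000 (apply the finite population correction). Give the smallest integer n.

793

Without fpc, n₀ = s²/D = 6450000000/6780000 = 951.3274.
With fpc, (1 − n/N)·s²/n ≤ D requires n ≥ n₀/(1 + n₀/N) = 951.3274/(1 + 951.3274/4734) = 792.1415.
Rounding up, n = 793.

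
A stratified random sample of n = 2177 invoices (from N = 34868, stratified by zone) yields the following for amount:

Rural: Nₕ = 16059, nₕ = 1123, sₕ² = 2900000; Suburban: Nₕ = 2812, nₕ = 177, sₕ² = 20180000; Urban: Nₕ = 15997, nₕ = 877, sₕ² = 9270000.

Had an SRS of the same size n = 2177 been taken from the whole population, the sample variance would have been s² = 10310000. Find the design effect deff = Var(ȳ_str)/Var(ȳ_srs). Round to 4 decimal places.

0.7448

Var(ȳ_str) = Σ Wₕ²(1−fₕ)sₕ²/nₕ with Wₕ = Nₕ/34868:
  Rural: (16059/34868)²·(1−1123/16059)·2900000/1123 = 509.46807
  Suburban: (2812/34868)²·(1−177/2812)·20180000/177 = 694.84791
  Urban: (15997/34868)²·(1−877/15997)·9270000/877 = 2102.8893
  → Var(ȳ_str) = 3307.2053.
Var(ȳ_srs) = (1 − 2177/34868)·10310000/2177 = 4440.1885.
deff = 3307.2053 / 4440.1885 = 0.7448.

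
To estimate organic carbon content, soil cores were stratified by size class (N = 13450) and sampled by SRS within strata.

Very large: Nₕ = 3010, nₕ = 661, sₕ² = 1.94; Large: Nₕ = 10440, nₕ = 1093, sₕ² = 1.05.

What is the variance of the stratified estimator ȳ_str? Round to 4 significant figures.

Var(ȳ_str) = Σₕ Wₕ²(1 − fₕ)sₕ²/nₕ with Wₕ = Nₕ/N, N = 13450.
Very large: Wₕ = 0.22379182; term = 0.22379182²·(1 − 0.21960133)·1.94/661 = 1.1471104 × 10^-4.
Large: Wₕ = 0.77620818; term = 0.77620818²·(1 − 0.10469349)·1.05/1093 = 5.1819988 × 10^-4.
Sum = 6.3291092 × 10^-4.

6.329 × 10^-4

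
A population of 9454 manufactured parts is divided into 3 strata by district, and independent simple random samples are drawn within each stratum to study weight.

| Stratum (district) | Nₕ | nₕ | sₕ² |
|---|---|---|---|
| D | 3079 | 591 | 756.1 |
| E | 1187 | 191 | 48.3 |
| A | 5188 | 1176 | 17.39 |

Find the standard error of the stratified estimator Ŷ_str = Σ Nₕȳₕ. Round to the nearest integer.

Var(Ŷ_str) = Σₕ Nₕ²(1 − fₕ)sₕ²/nₕ.
D: 3079²·(1 − 591/3079)·756.1/591 = 9.800581 × 10^6.
E: 1187²·(1 − 191/1187)·48.3/191 = 298967.39.
A: 5188²·(1 − 1176/5188)·17.39/1176 = 307789.04.
Sum = 1.0407337 × 10^7.
SE = √(1.0407337 × 10^7) = 3226.

3226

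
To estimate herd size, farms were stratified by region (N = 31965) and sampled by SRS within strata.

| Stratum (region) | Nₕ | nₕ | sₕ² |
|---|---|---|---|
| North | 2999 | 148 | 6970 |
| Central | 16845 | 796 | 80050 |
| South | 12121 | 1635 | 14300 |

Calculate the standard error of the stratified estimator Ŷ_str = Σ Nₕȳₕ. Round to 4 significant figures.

Var(Ŷ_str) = Σₕ Nₕ²(1 − fₕ)sₕ²/nₕ.
North: 2999²·(1 − 148/2999)·6970/148 = 4.026658 × 10^8.
Central: 16845²·(1 − 796/16845)·80050/796 = 2.7187374 × 10^10.
South: 12121²·(1 − 1635/12121)·14300/1635 = 1.1116462 × 10^9.
Sum = 2.8701686 × 10^10.
SE = √(2.8701686 × 10^10) = 169400.

169400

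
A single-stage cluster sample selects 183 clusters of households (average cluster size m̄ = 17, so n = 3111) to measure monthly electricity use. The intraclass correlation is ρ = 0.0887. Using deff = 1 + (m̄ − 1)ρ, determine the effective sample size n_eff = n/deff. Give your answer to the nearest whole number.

deff = 1 + (17 − 1)·0.0887 = 1 + 1.4192 = 2.4192.
n_eff = 3111 / 2.4192 = 1286.

1286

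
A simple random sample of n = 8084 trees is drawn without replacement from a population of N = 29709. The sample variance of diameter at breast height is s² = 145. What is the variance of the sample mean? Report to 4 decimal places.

Under SRS without replacement, Var(ȳ) = (1 − f)·s²/n with f = n/N = 8084/29709 = 0.27210610.
Var(ȳ) = (1 − 0.27210610)·145/8084 = 0.72789390·0.017936665 = 0.013055989.

0.0131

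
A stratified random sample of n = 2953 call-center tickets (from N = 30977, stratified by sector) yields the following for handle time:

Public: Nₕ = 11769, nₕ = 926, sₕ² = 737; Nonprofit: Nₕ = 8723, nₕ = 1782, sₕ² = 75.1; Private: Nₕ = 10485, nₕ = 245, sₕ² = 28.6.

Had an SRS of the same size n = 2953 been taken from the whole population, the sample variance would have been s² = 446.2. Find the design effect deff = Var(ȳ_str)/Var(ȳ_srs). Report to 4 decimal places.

Var(ȳ_str) = Σ Wₕ²(1−fₕ)sₕ²/nₕ with Wₕ = Nₕ/30977:
  Public: (11769/30977)²·(1−926/11769)·737/926 = 0.10584414
  Nonprofit: (8723/30977)²·(1−1782/8723)·75.1/1782 = 0.0026591415
  Private: (10485/30977)²·(1−245/10485)·28.6/245 = 0.013061397
  → Var(ȳ_str) = 0.12156468.
Var(ȳ_srs) = (1 − 2953/30977)·446.2/2953 = 0.13669634.
deff = 0.12156468 / 0.13669634 = 0.8893.

0.8893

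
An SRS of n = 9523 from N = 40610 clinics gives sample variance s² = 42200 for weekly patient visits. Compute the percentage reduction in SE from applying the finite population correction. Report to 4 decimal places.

12.5071

f = n/N = 9523/40610 = 0.23449889.
SE_no-fpc = √(s²/n) = 2.1050835; SE_fpc = √((1−f)s²/n) = 1.8417991.
Ratio = √(1−f) = 0.87492920. Reduction = 100·(1 − 0.87492920) = 12.5071%.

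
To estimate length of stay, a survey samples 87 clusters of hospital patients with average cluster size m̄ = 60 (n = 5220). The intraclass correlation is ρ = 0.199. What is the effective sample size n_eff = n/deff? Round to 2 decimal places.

deff = 1 + (60 − 1)·0.199 = 1 + 11.741 = 12.741.
n_eff = 5220 / 12.741 = 409.70.

409.70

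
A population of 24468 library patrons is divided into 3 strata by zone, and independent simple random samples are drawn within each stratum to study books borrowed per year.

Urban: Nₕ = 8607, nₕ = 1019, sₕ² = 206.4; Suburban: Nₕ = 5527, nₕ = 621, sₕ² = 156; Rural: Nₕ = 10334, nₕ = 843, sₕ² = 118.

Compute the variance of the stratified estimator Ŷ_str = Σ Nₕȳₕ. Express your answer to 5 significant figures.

3.3769 × 10^7

Var(Ŷ_str) = Σₕ Nₕ²(1 − fₕ)sₕ²/nₕ.
Urban: 8607²·(1 − 1019/8607)·206.4/1019 = 1.3228623 × 10^7.
Suburban: 5527²·(1 − 621/5527)·156/621 = 6.8116136 × 10^6.
Rural: 10334²·(1 − 843/10334)·118/843 = 1.3728872 × 10^7.
Sum = 3.3769109 × 10^7.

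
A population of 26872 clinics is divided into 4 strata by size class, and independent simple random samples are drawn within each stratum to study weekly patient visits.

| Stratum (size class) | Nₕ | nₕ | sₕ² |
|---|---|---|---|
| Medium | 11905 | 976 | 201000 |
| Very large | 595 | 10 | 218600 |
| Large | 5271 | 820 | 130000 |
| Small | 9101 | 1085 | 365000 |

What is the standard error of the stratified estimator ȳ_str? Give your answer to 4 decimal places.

Var(ȳ_str) = Σₕ Wₕ²(1 − fₕ)sₕ²/nₕ with Wₕ = Nₕ/N, N = 26872.
Medium: Wₕ = 0.44302620; term = 0.44302620²·(1 − 0.08198236)·201000/976 = 37.10702.
Very large: Wₕ = 0.02214201; term = 0.02214201²·(1 − 0.01680672)·218600/10 = 10.537146.
Large: Wₕ = 0.19615213; term = 0.19615213²·(1 − 0.15556820)·130000/820 = 5.1508645.
Small: Wₕ = 0.33867967; term = 0.33867967²·(1 − 0.11921767)·365000/1085 = 33.986776.
Sum = 86.781807.
SE = √(86.781807) = 9.3157.

9.3157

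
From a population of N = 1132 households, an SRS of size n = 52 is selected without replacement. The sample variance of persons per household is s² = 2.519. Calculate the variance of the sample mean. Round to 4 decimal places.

Under SRS without replacement, Var(ȳ) = (1 − f)·s²/n with f = n/N = 52/1132 = 0.04593640.
Var(ȳ) = (1 − 0.04593640)·2.519/52 = 0.95406360·0.048442308 = 0.046217043.

0.0462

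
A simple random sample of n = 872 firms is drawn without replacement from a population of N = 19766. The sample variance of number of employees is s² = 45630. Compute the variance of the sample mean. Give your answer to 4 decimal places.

Under SRS without replacement, Var(ȳ) = (1 − f)·s²/n with f = n/N = 872/19766 = 0.04411616.
Var(ȳ) = (1 − 0.04411616)·45630/872 = 0.95588384·52.327982 = 50.019472.

50.0195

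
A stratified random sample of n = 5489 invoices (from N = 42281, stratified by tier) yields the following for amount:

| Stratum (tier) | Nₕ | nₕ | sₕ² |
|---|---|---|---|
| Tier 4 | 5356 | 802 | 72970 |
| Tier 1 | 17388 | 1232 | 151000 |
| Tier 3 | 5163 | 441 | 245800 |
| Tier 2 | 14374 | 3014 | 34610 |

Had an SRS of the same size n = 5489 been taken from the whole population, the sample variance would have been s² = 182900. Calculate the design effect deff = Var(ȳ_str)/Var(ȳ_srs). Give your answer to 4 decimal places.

1.0054

Var(ȳ_str) = Σ Wₕ²(1−fₕ)sₕ²/nₕ with Wₕ = Nₕ/42281:
  Tier 4: (5356/42281)²·(1−802/5356)·72970/802 = 1.2414038
  Tier 1: (17388/42281)²·(1−1232/17388)·151000/1232 = 19.26013
  Tier 3: (5163/42281)²·(1−441/5163)·245800/441 = 7.6011779
  Tier 2: (14374/42281)²·(1−3014/14374)·34610/3014 = 1.0488752
  → Var(ȳ_str) = 29.151587.
Var(ȳ_srs) = (1 − 5489/42281)·182900/5489 = 28.995368.
deff = 29.151587 / 28.995368 = 1.0054.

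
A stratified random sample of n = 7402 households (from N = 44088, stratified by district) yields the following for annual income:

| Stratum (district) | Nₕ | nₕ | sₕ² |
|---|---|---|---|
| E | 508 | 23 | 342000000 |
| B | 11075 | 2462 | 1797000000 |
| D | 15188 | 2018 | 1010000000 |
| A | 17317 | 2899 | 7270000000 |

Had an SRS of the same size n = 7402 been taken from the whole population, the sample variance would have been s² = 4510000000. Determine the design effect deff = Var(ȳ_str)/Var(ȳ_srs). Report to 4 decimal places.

0.8113

Var(ȳ_str) = Σ Wₕ²(1−fₕ)sₕ²/nₕ with Wₕ = Nₕ/44088:
  E: (508/44088)²·(1−23/508)·342000000/23 = 1884.7898
  B: (11075/44088)²·(1−2462/11075)·1797000000/2462 = 35819.326
  D: (15188/44088)²·(1−2018/15188)·1010000000/2018 = 51504.572
  A: (17317/44088)²·(1−2899/17317)·7270000000/2899 = 322124
  → Var(ȳ_str) = 411332.69.
Var(ȳ_srs) = (1 − 7402/44088)·4510000000/7402 = 506999.38.
deff = 411332.69 / 506999.38 = 0.8113.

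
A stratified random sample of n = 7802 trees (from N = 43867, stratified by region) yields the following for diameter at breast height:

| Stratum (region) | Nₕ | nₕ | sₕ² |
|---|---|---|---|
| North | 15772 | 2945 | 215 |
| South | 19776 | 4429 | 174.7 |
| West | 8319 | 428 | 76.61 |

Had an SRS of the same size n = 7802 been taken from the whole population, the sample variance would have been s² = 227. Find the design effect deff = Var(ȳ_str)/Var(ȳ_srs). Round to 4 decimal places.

0.8362

Var(ȳ_str) = Σ Wₕ²(1−fₕ)sₕ²/nₕ with Wₕ = Nₕ/43867:
  North: (15772/43867)²·(1−2945/15772)·215/2945 = 0.0076751903
  South: (19776/43867)²·(1−4429/19776)·174.7/4429 = 0.0062211877
  West: (8319/43867)²·(1−428/8319)·76.61/428 = 0.0061061714
  → Var(ȳ_str) = 0.020002549.
Var(ȳ_srs) = (1 − 7802/43867)·227/7802 = 0.023920371.
deff = 0.020002549 / 0.023920371 = 0.8362.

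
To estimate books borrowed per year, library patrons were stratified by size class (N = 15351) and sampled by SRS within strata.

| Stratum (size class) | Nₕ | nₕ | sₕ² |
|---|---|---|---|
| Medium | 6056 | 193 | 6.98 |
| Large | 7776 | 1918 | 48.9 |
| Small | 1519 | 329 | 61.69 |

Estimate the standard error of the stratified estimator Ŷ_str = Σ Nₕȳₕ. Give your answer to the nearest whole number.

Var(Ŷ_str) = Σₕ Nₕ²(1 − fₕ)sₕ²/nₕ.
Medium: 6056²·(1 − 193/6056)·6.98/193 = 1.2841149 × 10^6.
Large: 7776²·(1 − 1918/7776)·48.9/1918 = 1.1613574 × 10^6.
Small: 1519²·(1 − 329/1519)·61.69/329 = 338940.61.
Sum = 2.7844129 × 10^6.
SE = √(2.7844129 × 10^6) = 1669.

1669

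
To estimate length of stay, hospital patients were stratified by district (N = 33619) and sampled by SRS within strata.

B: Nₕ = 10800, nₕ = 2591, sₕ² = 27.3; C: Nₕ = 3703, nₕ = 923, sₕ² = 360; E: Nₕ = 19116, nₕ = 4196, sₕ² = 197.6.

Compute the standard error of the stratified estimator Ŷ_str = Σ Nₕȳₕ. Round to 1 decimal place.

4287.3

Var(Ŷ_str) = Σₕ Nₕ²(1 − fₕ)sₕ²/nₕ.
B: 10800²·(1 − 2591/10800)·27.3/2591 = 934134.14.
C: 3703²·(1 − 923/3703)·360/923 = 4.0151272 × 10^6.
E: 19116²·(1 − 4196/19116)·197.6/4196 = 1.3431277 × 10^7.
Sum = 1.8380538 × 10^7.
SE = √(1.8380538 × 10^7) = 4287.3.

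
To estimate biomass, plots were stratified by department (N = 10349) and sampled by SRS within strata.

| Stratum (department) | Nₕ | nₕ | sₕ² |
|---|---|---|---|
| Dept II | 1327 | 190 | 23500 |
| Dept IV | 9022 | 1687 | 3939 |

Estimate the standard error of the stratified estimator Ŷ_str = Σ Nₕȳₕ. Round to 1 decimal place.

18469.7

Var(Ŷ_str) = Σₕ Nₕ²(1 − fₕ)sₕ²/nₕ.
Dept II: 1327²·(1 − 190/1327)·23500/190 = 1.8661461 × 10^8.
Dept IV: 9022²·(1 − 1687/9022)·3939/1687 = 1.5451614 × 10^8.
Sum = 3.4113075 × 10^8.
SE = √(3.4113075 × 10^8) = 18469.7.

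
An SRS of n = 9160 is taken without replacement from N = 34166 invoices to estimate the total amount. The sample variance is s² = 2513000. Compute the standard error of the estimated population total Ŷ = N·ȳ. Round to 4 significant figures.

484100

Var(Ŷ) = N²·Var(ȳ) = N²·(1 − n/N)·s²/n.
f = 9160/34166 = 0.26810279; Var(ȳ) = 0.73189721·2513000/9160 = 200.79232.
Var(Ŷ) = 34166² · 200.79232 = 2.34388 × 10^11.
SE(Ŷ) = √(2.34388 × 10^11) = 484100.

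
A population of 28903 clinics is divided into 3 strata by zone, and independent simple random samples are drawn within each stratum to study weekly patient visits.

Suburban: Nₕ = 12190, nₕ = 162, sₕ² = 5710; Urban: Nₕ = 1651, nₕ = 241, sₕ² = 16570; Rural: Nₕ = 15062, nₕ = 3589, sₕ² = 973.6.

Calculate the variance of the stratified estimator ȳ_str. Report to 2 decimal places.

Var(ȳ_str) = Σₕ Wₕ²(1 − fₕ)sₕ²/nₕ with Wₕ = Nₕ/N, N = 28903.
Suburban: Wₕ = 0.42175553; term = 0.42175553²·(1 − 0.01328958)·5710/162 = 6.1863199.
Urban: Wₕ = 0.05712210; term = 0.05712210²·(1 − 0.14597214)·16570/241 = 0.19159572.
Rural: Wₕ = 0.52112237; term = 0.52112237²·(1 − 0.23828177)·973.6/3589 = 0.056115249.
Sum = 6.4340309.

6.43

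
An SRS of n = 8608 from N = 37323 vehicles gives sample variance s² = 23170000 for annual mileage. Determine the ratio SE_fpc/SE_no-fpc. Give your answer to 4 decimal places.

0.8771

f = n/N = 8608/37323 = 0.23063527.
SE_no-fpc = √(s²/n) = 51.881424; SE_fpc = √((1−f)s²/n) = 45.506981.
Ratio = √(1−f) = 0.87713439.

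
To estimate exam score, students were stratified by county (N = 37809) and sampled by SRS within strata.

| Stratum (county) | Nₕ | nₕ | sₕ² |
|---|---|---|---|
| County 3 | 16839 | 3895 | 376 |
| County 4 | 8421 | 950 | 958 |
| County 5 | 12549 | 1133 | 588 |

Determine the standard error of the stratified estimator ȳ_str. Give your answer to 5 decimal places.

Var(ȳ_str) = Σₕ Wₕ²(1 − fₕ)sₕ²/nₕ with Wₕ = Nₕ/N, N = 37809.
County 3: Wₕ = 0.44537015; term = 0.44537015²·(1 − 0.23130827)·376/3895 = 0.014718881.
County 4: Wₕ = 0.22272475; term = 0.22272475²·(1 − 0.11281321)·958/950 = 0.044380677.
County 5: Wₕ = 0.33190510; term = 0.33190510²·(1 − 0.09028608)·588/1133 = 0.052009193.
Sum = 0.11110875.
SE = √(0.11110875) = 0.33333.

0.33333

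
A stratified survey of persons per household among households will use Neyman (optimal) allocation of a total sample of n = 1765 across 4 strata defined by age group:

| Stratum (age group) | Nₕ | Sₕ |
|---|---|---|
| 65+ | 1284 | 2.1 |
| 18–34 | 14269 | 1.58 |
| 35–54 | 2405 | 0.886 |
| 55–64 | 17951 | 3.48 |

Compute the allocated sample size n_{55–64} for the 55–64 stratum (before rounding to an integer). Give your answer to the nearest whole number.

Neyman allocation: nₕ = n·NₕSₕ / Σⱼ NⱼSⱼ.
Σ NⱼSⱼ = 1284·2.1 + 14269·1.58 + 2405·0.886 + 17951·3.48 = 89841.73.
n_{55–64} = 1765·17951·3.48 / 89841.73 = 1227.

1227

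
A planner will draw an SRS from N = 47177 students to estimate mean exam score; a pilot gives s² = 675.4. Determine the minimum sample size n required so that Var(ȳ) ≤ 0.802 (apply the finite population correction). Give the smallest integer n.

828

Without fpc, n₀ = s²/D = 675.4/0.802 = 842.1446.
With fpc, (1 − n/N)·s²/n ≤ D requires n ≥ n₀/(1 + n₀/N) = 842.1446/(1 + 842.1446/47177) = 827.3753.
Rounding up, n = 828.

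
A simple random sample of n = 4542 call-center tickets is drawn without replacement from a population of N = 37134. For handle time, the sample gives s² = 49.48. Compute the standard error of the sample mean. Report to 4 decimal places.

0.0978

Under SRS without replacement, Var(ȳ) = (1 − f)·s²/n with f = n/N = 4542/37134 = 0.12231378.
Var(ȳ) = (1 − 0.12231378)·49.48/4542 = 0.87768622·0.010893879 = 0.0095614078.
SE(ȳ) = √(0.0095614078) = 0.0978.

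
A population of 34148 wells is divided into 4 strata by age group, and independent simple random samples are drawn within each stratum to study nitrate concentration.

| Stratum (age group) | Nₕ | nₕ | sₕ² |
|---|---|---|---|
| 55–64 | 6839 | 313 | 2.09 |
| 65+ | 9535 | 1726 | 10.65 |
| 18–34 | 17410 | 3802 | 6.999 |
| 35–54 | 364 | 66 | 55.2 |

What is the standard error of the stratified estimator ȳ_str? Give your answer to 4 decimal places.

Var(ȳ_str) = Σₕ Wₕ²(1 − fₕ)sₕ²/nₕ with Wₕ = Nₕ/N, N = 34148.
55–64: Wₕ = 0.20027527; term = 0.20027527²·(1 − 0.04576692)·2.09/313 = 2.5557071 × 10^-4.
65+: Wₕ = 0.27922572; term = 0.27922572²·(1 − 0.18101730)·10.65/1726 = 3.9399834 × 10^-4.
18–34: Wₕ = 0.50983952; term = 0.50983952²·(1 − 0.21838024)·6.999/3802 = 3.7401275 × 10^-4.
35–54: Wₕ = 0.01065948; term = 0.01065948²·(1 − 0.18131868)·55.2/66 = 7.7800474 × 10^-5.
Sum = 0.0011013823.
SE = √(0.0011013823) = 0.0332.

0.0332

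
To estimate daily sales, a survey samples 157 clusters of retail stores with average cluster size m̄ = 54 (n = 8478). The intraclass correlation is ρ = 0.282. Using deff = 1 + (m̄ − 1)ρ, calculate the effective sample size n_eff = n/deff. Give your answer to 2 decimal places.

deff = 1 + (54 − 1)·0.282 = 1 + 14.946 = 15.946.
n_eff = 8478 / 15.946 = 531.67.

531.67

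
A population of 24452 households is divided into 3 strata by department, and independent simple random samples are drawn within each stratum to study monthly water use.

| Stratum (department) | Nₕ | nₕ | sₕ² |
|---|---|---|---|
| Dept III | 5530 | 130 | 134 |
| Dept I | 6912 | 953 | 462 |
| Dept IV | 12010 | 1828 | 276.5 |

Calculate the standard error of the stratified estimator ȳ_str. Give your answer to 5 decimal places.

Var(ȳ_str) = Σₕ Wₕ²(1 − fₕ)sₕ²/nₕ with Wₕ = Nₕ/N, N = 24452.
Dept III: Wₕ = 0.22615737; term = 0.22615737²·(1 − 0.02350814)·134/130 = 0.051481544.
Dept I: Wₕ = 0.28267626; term = 0.28267626²·(1 − 0.13787616)·462/953 = 0.033396228.
Dept IV: Wₕ = 0.49116637; term = 0.49116637²·(1 − 0.15220649)·276.5/1828 = 0.03093615.
Sum = 0.11581392.
SE = √(0.11581392) = 0.34031.

0.34031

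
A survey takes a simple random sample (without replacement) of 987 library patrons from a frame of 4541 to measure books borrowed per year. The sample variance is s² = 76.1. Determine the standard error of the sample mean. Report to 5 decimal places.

0.24565

Under SRS without replacement, Var(ȳ) = (1 − f)·s²/n with f = n/N = 987/4541 = 0.21735301.
Var(ȳ) = (1 − 0.21735301)·76.1/987 = 0.78264699·0.07710233 = 0.060343907.
SE(ȳ) = √(0.060343907) = 0.24565.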